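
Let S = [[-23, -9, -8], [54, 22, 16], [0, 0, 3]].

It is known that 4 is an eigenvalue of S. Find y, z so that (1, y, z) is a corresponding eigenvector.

We need (S - 4I)v = 0.
S - 4I = [[-27, -9, -8], [54, 18, 16], [0, 0, -1]].
Row 1: (-27)·1 + (-9)·y + (-8)·z = 0
Row 2: (54)·1 + (18)·y + (16)·z = 0
Row 3: (0)·1 + (0)·y + (-1)·z = 0
Solving gives y = -3, z = 0.
Check: S·(1, -3, 0) = (4, -12, 0) = 4·(1, -3, 0).

-3, 0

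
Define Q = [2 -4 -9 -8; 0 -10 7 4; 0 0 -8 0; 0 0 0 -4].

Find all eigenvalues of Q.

Q is upper triangular, so its eigenvalues are the diagonal entries.
Diagonal: 2, -10, -8, -4.

-10, -8, -4, 2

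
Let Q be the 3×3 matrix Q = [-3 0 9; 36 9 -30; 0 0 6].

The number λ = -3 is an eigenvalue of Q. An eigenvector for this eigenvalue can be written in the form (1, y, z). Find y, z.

-3, 0

We need (Q + 3I)v = 0.
Q + 3I = [[0, 0, 9], [36, 12, -30], [0, 0, 9]].
Row 1: (0)·1 + (0)·y + (9)·z = 0
Row 2: (36)·1 + (12)·y + (-30)·z = 0
Row 3: (0)·1 + (0)·y + (9)·z = 0
Solving gives y = -3, z = 0.
Check: Q·(1, -3, 0) = (-3, 9, 0) = -3·(1, -3, 0).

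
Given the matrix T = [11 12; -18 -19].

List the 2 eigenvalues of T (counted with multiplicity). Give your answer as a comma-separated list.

det(T - lambda·I) = (11 - lambda)(-19 - lambda) - (12)·(-18) = lambda^2 + 8·lambda + 7.
This factors as (lambda + 7)·(lambda + 1) = 0.
Eigenvalues: -7, -1.

-7, -1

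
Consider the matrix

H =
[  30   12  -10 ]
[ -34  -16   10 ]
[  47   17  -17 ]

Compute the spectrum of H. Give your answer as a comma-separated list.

The characteristic polynomial is p(t) = det(tI - H).
Cofactor expansion gives p(t) = t^3 + 3t^2 - 10t - 24.
Try t = -2: p(-2) = 0, so -2 is a root.
Factor out (t + 2): p(t) = (t + 2)·(t^2 + t - 12).
The quadratic factors as (t + 4)·(t - 3).
Eigenvalues: -4, -2, 3.

-4, -2, 3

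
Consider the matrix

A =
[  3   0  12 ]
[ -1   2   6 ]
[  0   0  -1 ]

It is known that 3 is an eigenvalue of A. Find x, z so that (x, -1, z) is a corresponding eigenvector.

We need (A - 3I)v = 0.
A - 3I = [[0, 0, 12], [-1, -1, 6], [0, 0, -4]].
Row 1: (0)·x + (0)·-1 + (12)·z = 0
Row 2: (-1)·x + (-1)·-1 + (6)·z = 0
Row 3: (0)·x + (0)·-1 + (-4)·z = 0
Solving gives x = 1, z = 0.
Check: A·(1, -1, 0) = (3, -3, 0) = 3·(1, -1, 0).

1, 0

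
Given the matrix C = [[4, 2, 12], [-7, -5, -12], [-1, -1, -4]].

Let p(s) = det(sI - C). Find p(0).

-24

p(0) = det(0·I − C) = det(−C) = (−1)^3·det(C).
det(C) = 24, so p(0) = -24.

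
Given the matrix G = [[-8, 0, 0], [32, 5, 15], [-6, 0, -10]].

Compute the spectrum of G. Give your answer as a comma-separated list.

Compute the characteristic polynomial p(lambda) = det(lambda·I - G).
Expanding along the first row, p(lambda) = lambda^3 + 13·lambda^2 - 10·lambda - 400.
Rational-root test: lambda = 5 gives p(5) = 0.
Factor out (lambda - 5): p(lambda) = (lambda - 5)·(lambda^2 + 18·lambda + 80).
The quadratic factors as (lambda + 10)·(lambda + 8).
Eigenvalues: -10, -8, 5.

-10, -8, 5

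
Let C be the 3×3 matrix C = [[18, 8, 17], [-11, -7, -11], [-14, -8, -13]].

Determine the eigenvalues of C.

-7, 1, 4

Set up det(λI - C) = 0.
Expanding along the first row, p(λ) = λ^3 + 2λ^2 - 31λ + 28.
Since p(-7) = 0, λ = -7 is a root.
Dividing by (λ + 7) leaves λ^2 - 5λ + 4.
The quadratic factors as (λ - 1)·(λ - 4).
Eigenvalues: -7, 1, 4.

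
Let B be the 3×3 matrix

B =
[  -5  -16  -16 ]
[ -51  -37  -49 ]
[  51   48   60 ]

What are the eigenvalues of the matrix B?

Set up det(rI - B) = 0.
Expanding along the first row, p(r) = r^3 - 18r^2 + 17r + 660.
Try r = 12: p(12) = 0, so 12 is a root.
Factor out (r - 12): p(r) = (r - 12)·(r^2 - 6r - 55).
The quadratic factors as (r + 5)·(r - 11).
Eigenvalues: -5, 11, 12.

-5, 11, 12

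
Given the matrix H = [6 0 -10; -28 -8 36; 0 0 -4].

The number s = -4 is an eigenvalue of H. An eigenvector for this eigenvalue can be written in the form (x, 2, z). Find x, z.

We need (H + 4I)v = 0.
H + 4I = [[10, 0, -10], [-28, -4, 36], [0, 0, 0]].
Row 1: (10)·x + (0)·2 + (-10)·z = 0
Row 2: (-28)·x + (-4)·2 + (36)·z = 0
Row 3: (0)·x + (0)·2 + (0)·z = 0
Solving gives x = 1, z = 1.
Check: H·(1, 2, 1) = (-4, -8, -4) = -4·(1, 2, 1).

1, 1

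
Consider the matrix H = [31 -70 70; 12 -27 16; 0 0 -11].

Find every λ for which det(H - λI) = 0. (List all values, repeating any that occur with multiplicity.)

The characteristic polynomial is p(t) = det(tI - H).
Expanding the 3×3 determinant: p(t) = t^3 + 7t^2 - 41t + 33.
Try t = 3: p(3) = 0, so 3 is a root.
Dividing by (t - 3) leaves t^2 + 10t - 11.
The quadratic factors as (t + 11)·(t - 1).
Eigenvalues: -11, 1, 3.

-11, 1, 3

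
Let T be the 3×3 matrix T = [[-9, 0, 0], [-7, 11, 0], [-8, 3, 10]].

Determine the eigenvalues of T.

-9, 10, 11

T is lower triangular, so its eigenvalues are the diagonal entries.
Diagonal: -9, 11, 10.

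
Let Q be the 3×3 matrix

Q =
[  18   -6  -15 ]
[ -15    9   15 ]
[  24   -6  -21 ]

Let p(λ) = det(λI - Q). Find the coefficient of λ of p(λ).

-45

p(λ) = λ^3 - 6λ^2 - 45λ + 162.
The coefficient of λ is -45.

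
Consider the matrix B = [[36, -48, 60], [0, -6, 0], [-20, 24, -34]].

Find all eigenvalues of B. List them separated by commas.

The characteristic polynomial is p(λ) = det(λI - B).
Expanding along the first row, p(λ) = λ^3 + 4λ^2 - 36λ - 144.
Rational-root test: λ = 6 gives p(6) = 0.
Factor out (λ - 6): p(λ) = (λ - 6)·(λ^2 + 10λ + 24).
The quadratic factors as (λ + 6)·(λ + 4).
Eigenvalues: -6, -4, 6.

-6, -4, 6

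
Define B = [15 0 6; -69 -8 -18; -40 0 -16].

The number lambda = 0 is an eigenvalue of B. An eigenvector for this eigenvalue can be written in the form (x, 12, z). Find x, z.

We need (B)v = 0.
B = [[15, 0, 6], [-69, -8, -18], [-40, 0, -16]].
Row 1: (15)·x + (0)·12 + (6)·z = 0
Row 2: (-69)·x + (-8)·12 + (-18)·z = 0
Row 3: (-40)·x + (0)·12 + (-16)·z = 0
Solving gives x = -4, z = 10.
Check: B·(-4, 12, 10) = (0, 0, 0) = 0·(-4, 12, 10).

-4, 10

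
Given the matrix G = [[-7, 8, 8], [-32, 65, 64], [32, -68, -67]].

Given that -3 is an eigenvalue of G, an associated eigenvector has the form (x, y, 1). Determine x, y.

We need (G + 3I)v = 0.
G + 3I = [[-4, 8, 8], [-32, 68, 64], [32, -68, -64]].
Row 1: (-4)·x + (8)·y + (8)·1 = 0
Row 2: (-32)·x + (68)·y + (64)·1 = 0
Row 3: (32)·x + (-68)·y + (-64)·1 = 0
Solving gives x = 2, y = 0.
Check: G·(2, 0, 1) = (-6, 0, -3) = -3·(2, 0, 1).

2, 0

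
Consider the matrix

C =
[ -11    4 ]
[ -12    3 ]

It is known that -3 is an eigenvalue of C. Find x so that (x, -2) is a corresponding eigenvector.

-1

We need (C + 3I)v = 0.
C + 3I = [[-8, 4], [-12, 6]].
Row 1: (-8)·x + (4)·-2 = 0
Row 2: (-12)·x + (6)·-2 = 0
Solving gives x = -1.
Check: C·(-1, -2) = (3, 6) = -3·(-1, -2).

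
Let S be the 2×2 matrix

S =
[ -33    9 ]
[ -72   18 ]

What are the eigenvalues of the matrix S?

-9, -6

det(S - μI) = (-33 - μ)(18 - μ) - (9)·(-72) = μ^2 + 15μ + 54.
This factors as (μ + 9)·(μ + 6) = 0.
Eigenvalues: -9, -6.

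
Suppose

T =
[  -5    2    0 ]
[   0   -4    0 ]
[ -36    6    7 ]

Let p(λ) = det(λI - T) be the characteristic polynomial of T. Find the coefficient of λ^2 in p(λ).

2

The coefficient of λ^2 of det(λI - T) is −trace(T).
trace(T) = (-5) + (-4) + (7) = -2, so the coefficient is 2.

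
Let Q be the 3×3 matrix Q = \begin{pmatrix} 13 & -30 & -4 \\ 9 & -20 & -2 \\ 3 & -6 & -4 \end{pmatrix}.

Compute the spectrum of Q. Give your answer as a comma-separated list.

Set up det(lambda·I - Q) = 0.
Cofactor expansion gives p(lambda) = lambda^3 + 11·lambda^2 + 38·lambda + 40.
Rational-root test: lambda = -4 gives p(-4) = 0.
Factor out (lambda + 4): p(lambda) = (lambda + 4)·(lambda^2 + 7·lambda + 10).
The quadratic factors as (lambda + 5)·(lambda + 2).
Eigenvalues: -5, -4, -2.

-5, -4, -2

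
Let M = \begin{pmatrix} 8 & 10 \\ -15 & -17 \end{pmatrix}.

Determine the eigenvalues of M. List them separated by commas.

det(M - λI) = (8 - λ)(-17 - λ) - (10)·(-15) = λ^2 + 9λ + 14.
This factors as (λ + 7)·(λ + 2) = 0.
Eigenvalues: -7, -2.

-7, -2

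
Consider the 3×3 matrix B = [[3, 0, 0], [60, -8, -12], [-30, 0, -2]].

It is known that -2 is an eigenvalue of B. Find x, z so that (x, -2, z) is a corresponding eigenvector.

We need (B + 2I)v = 0.
B + 2I = [[5, 0, 0], [60, -6, -12], [-30, 0, 0]].
Row 1: (5)·x + (0)·-2 + (0)·z = 0
Row 2: (60)·x + (-6)·-2 + (-12)·z = 0
Row 3: (-30)·x + (0)·-2 + (0)·z = 0
Solving gives x = 0, z = 1.
Check: B·(0, -2, 1) = (0, 4, -2) = -2·(0, -2, 1).

0, 1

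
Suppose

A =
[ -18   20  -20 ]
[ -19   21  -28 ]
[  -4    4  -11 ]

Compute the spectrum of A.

-7, -3, 2

Set up det(rI - A) = 0.
Expanding the 3×3 determinant: p(r) = r^3 + 8r^2 + r - 42.
Rational-root test: r = 2 gives p(2) = 0.
Dividing by (r - 2) leaves r^2 + 10r + 21.
The quadratic factors as (r + 7)·(r + 3).
Eigenvalues: -7, -3, 2.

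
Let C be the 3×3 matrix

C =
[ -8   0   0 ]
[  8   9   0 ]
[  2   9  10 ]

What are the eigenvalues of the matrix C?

C is lower triangular, so its eigenvalues are the diagonal entries.
Diagonal: -8, 9, 10.

-8, 9, 10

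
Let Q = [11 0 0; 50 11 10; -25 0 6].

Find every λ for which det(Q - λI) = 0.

The characteristic polynomial is p(μ) = det(μI - Q).
Expanding along the first row, p(μ) = μ^3 - 28μ^2 + 253μ - 726.
Rational-root test: μ = 6 gives p(6) = 0.
Dividing by (μ - 6) leaves μ^2 - 22μ + 121.
The quadratic factor is (μ - 11)^2.
Eigenvalues: 6, 11, 11.

6, 11, 11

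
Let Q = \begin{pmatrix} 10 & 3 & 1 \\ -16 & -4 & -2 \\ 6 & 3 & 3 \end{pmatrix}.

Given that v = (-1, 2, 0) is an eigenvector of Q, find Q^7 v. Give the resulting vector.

First find the eigenvalue: Qv = (-4, 8, 0) = 4·(-1, 2, 0), so λ = 4.
Then Q^7 v = λ^7·v = 4^7·(-1, 2, 0) = 16384·(-1, 2, 0) = (-16384, 32768, 0).

(-16384, 32768, 0)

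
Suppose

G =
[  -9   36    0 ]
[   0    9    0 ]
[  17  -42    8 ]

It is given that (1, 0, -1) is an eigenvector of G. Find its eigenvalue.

-9

Compute Gv: G·(1, 0, -1) = (-9, 0, 9).
Since Gv = λv, compare component 1: -9 = λ·1, so λ = -9.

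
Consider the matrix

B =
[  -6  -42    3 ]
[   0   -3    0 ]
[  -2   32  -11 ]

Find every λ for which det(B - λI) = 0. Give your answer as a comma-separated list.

Set up det(tI - B) = 0.
Expanding along the first row, p(t) = t^3 + 20t^2 + 123t + 216.
Try t = -3: p(-3) = 0, so -3 is a root.
Dividing by (t + 3) leaves t^2 + 17t + 72.
The quadratic factors as (t + 9)·(t + 8).
Eigenvalues: -9, -8, -3.

-9, -8, -3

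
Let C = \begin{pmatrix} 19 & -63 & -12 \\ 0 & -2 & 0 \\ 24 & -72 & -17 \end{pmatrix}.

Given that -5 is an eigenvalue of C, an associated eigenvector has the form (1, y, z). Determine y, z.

0, 2

We need (C + 5I)v = 0.
C + 5I = [[24, -63, -12], [0, 3, 0], [24, -72, -12]].
Row 1: (24)·1 + (-63)·y + (-12)·z = 0
Row 2: (0)·1 + (3)·y + (0)·z = 0
Row 3: (24)·1 + (-72)·y + (-12)·z = 0
Solving gives y = 0, z = 2.
Check: C·(1, 0, 2) = (-5, 0, -10) = -5·(1, 0, 2).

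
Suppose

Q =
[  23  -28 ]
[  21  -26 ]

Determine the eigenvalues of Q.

det(Q - tI) = (23 - t)(-26 - t) - (-28)·(21) = t^2 + 3t - 10.
This factors as (t + 5)·(t - 2) = 0.
Eigenvalues: -5, 2.

-5, 2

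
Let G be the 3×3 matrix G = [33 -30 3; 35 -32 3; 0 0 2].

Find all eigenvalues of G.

Set up det(λI - G) = 0.
Expanding the 3×3 determinant: p(λ) = λ^3 - 3λ^2 - 4λ + 12.
Rational-root test: λ = -2 gives p(-2) = 0.
Dividing by (λ + 2) leaves λ^2 - 5λ + 6.
The quadratic factors as (λ - 2)·(λ - 3).
Eigenvalues: -2, 2, 3.

-2, 2, 3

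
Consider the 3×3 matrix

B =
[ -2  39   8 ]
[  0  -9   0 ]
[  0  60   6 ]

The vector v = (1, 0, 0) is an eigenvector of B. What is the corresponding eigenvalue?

Compute Bv: B·(1, 0, 0) = (-2, 0, 0).
Since Bv = λv, compare component 1: -2 = λ·1, so λ = -2.

-2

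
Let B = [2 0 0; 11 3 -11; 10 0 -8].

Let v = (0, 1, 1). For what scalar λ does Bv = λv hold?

-8

Compute Bv: B·(0, 1, 1) = (0, -8, -8).
Since Bv = λv, compare component 2: -8 = λ·1, so λ = -8.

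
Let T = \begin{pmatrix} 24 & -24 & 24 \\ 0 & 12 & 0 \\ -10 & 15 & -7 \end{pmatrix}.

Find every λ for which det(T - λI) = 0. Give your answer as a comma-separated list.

8, 9, 12

Compute the characteristic polynomial p(μ) = det(μI - T).
Expanding the 3×3 determinant: p(μ) = μ^3 - 29μ^2 + 276μ - 864.
Rational-root test: μ = 8 gives p(8) = 0.
Factor out (μ - 8): p(μ) = (μ - 8)·(μ^2 - 21μ + 108).
The quadratic factors as (μ - 9)·(μ - 12).
Eigenvalues: 8, 9, 12.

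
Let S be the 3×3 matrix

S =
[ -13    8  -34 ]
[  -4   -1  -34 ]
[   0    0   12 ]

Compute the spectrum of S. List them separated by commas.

-9, -5, 12

Compute the characteristic polynomial p(r) = det(rI - S).
Cofactor expansion gives p(r) = r^3 + 2r^2 - 123r - 540.
Rational-root test: r = -5 gives p(-5) = 0.
Dividing by (r + 5) leaves r^2 - 3r - 108.
The quadratic factors as (r + 9)·(r - 12).
Eigenvalues: -9, -5, 12.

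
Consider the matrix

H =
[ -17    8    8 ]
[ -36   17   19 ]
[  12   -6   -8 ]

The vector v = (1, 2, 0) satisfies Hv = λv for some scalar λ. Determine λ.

-1

Compute Hv: H·(1, 2, 0) = (-1, -2, 0).
Since Hv = λv, compare component 1: -1 = λ·1, so λ = -1.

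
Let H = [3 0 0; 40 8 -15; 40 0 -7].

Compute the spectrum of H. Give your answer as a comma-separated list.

The characteristic polynomial is p(λ) = det(λI - H).
Expanding the 3×3 determinant: p(λ) = λ^3 - 4λ^2 - 53λ + 168.
Try λ = 8: p(8) = 0, so 8 is a root.
Factor out (λ - 8): p(λ) = (λ - 8)·(λ^2 + 4λ - 21).
The quadratic factors as (λ + 7)·(λ - 3).
Eigenvalues: -7, 3, 8.

-7, 3, 8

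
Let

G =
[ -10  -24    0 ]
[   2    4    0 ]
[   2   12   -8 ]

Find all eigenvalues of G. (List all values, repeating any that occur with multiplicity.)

Compute the characteristic polynomial p(λ) = det(λI - G).
Expanding along the first row, p(λ) = λ^3 + 14λ^2 + 56λ + 64.
Try λ = -8: p(-8) = 0, so -8 is a root.
Factor out (λ + 8): p(λ) = (λ + 8)·(λ^2 + 6λ + 8).
The quadratic factors as (λ + 4)·(λ + 2).
Eigenvalues: -8, -4, -2.

-8, -4, -2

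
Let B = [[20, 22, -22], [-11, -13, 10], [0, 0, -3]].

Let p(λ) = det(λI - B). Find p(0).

p(0) = det(0·I − B) = det(−B) = (−1)^3·det(B).
det(B) = 54, so p(0) = -54.

-54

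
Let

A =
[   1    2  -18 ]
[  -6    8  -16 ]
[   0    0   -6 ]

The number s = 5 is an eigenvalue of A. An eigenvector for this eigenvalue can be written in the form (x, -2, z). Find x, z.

We need (A - 5I)v = 0.
A - 5I = [[-4, 2, -18], [-6, 3, -16], [0, 0, -11]].
Row 1: (-4)·x + (2)·-2 + (-18)·z = 0
Row 2: (-6)·x + (3)·-2 + (-16)·z = 0
Row 3: (0)·x + (0)·-2 + (-11)·z = 0
Solving gives x = -1, z = 0.
Check: A·(-1, -2, 0) = (-5, -10, 0) = 5·(-1, -2, 0).

-1, 0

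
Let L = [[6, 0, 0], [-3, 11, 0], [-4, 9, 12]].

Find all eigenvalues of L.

L is lower triangular, so its eigenvalues are the diagonal entries.
Diagonal: 6, 11, 12.

6, 11, 12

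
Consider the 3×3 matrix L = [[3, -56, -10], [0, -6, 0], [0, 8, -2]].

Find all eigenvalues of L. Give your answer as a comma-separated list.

-6, -2, 3

Set up det(λI - L) = 0.
Expanding along the first row, p(λ) = λ^3 + 5λ^2 - 12λ - 36.
Since p(-2) = 0, λ = -2 is a root.
Dividing by (λ + 2) leaves λ^2 + 3λ - 18.
The quadratic factors as (λ + 6)·(λ - 3).
Eigenvalues: -6, -2, 3.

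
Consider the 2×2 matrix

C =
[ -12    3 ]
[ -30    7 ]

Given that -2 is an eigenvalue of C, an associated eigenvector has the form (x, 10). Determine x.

We need (C + 2I)v = 0.
C + 2I = [[-10, 3], [-30, 9]].
Row 1: (-10)·x + (3)·10 = 0
Row 2: (-30)·x + (9)·10 = 0
Solving gives x = 3.
Check: C·(3, 10) = (-6, -20) = -2·(3, 10).

3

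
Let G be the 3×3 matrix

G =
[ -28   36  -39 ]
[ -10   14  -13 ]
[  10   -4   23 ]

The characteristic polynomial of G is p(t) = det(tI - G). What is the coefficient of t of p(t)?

-16

p(t) = t^3 - 9t^2 - 16t + 60.
The coefficient of t is -16.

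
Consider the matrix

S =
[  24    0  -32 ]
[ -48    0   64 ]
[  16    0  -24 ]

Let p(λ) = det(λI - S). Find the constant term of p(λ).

0

p(λ) = λ^3 - 64λ.
The constant term is 0.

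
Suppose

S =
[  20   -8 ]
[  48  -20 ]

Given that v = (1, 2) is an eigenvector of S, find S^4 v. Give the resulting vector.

First find the eigenvalue: Sv = (4, 8) = 4·(1, 2), so λ = 4.
Then S^4 v = λ^4·v = 4^4·(1, 2) = 256·(1, 2) = (256, 512).

(256, 512)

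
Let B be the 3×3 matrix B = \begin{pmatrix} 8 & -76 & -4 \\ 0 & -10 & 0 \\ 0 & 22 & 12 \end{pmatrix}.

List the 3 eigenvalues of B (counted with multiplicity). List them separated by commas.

-10, 8, 12

The characteristic polynomial is p(μ) = det(μI - B).
Expanding the 3×3 determinant: p(μ) = μ^3 - 10μ^2 - 104μ + 960.
Rational-root test: μ = 8 gives p(8) = 0.
Factor out (μ - 8): p(μ) = (μ - 8)·(μ^2 - 2μ - 120).
The quadratic factors as (μ + 10)·(μ - 12).
Eigenvalues: -10, 8, 12.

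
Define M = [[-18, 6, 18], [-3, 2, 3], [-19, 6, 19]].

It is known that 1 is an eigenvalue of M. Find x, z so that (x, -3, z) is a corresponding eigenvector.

0, 1

We need (M - 1I)v = 0.
M - 1I = [[-19, 6, 18], [-3, 1, 3], [-19, 6, 18]].
Row 1: (-19)·x + (6)·-3 + (18)·z = 0
Row 2: (-3)·x + (1)·-3 + (3)·z = 0
Row 3: (-19)·x + (6)·-3 + (18)·z = 0
Solving gives x = 0, z = 1.
Check: M·(0, -3, 1) = (0, -3, 1) = 1·(0, -3, 1).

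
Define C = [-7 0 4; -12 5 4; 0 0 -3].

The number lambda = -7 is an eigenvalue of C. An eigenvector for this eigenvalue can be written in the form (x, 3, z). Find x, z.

3, 0

We need (C + 7I)v = 0.
C + 7I = [[0, 0, 4], [-12, 12, 4], [0, 0, 4]].
Row 1: (0)·x + (0)·3 + (4)·z = 0
Row 2: (-12)·x + (12)·3 + (4)·z = 0
Row 3: (0)·x + (0)·3 + (4)·z = 0
Solving gives x = 3, z = 0.
Check: C·(3, 3, 0) = (-21, -21, 0) = -7·(3, 3, 0).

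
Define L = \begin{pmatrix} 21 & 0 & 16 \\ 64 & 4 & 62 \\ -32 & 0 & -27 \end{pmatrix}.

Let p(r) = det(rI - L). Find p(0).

p(0) = det(0·I − L) = det(−L) = (−1)^3·det(L).
det(L) = -220, so p(0) = 220.

220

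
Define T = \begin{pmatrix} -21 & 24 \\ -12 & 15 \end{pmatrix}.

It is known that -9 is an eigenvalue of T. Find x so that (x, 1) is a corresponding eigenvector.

2

We need (T + 9I)v = 0.
T + 9I = [[-12, 24], [-12, 24]].
Row 1: (-12)·x + (24)·1 = 0
Row 2: (-12)·x + (24)·1 = 0
Solving gives x = 2.
Check: T·(2, 1) = (-18, -9) = -9·(2, 1).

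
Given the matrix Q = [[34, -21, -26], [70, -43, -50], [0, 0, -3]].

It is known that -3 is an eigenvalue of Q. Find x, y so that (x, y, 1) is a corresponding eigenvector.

-1, -3

We need (Q + 3I)v = 0.
Q + 3I = [[37, -21, -26], [70, -40, -50], [0, 0, 0]].
Row 1: (37)·x + (-21)·y + (-26)·1 = 0
Row 2: (70)·x + (-40)·y + (-50)·1 = 0
Row 3: (0)·x + (0)·y + (0)·1 = 0
Solving gives x = -1, y = -3.
Check: Q·(-1, -3, 1) = (3, 9, -3) = -3·(-1, -3, 1).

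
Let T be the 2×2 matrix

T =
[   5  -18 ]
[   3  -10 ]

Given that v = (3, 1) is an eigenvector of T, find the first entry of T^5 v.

First find the eigenvalue: Tv = (-3, -1) = -1·(3, 1), so λ = -1.
Then T^5 v = λ^5·v = (-1)^5·(3, 1) = -1·(3, 1) = (-3, -1).

-3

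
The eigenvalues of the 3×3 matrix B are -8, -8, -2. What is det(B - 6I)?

If B has eigenvalues -8, -8, -2, then B - 6I has eigenvalues -14, -14, -8.
det(B - 6I) = (-14) · (-14) · (-8) = -1568.

-1568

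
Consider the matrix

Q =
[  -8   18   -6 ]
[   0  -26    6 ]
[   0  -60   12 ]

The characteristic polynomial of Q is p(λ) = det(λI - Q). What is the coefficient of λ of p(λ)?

p(λ) = λ^3 + 22λ^2 + 160λ + 384.
The coefficient of λ is 160.

160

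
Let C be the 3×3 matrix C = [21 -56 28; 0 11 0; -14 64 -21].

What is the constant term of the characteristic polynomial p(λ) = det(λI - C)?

p(0) = det(0·I − C) = det(−C) = (−1)^3·det(C).
det(C) = -539, so p(0) = 539.

539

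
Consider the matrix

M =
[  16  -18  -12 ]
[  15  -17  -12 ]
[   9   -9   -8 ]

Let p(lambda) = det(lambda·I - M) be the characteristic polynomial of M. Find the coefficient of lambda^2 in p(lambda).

The coefficient of lambda^2 of det(lambda·I - M) is −trace(M).
trace(M) = (16) + (-17) + (-8) = -9, so the coefficient is 9.

9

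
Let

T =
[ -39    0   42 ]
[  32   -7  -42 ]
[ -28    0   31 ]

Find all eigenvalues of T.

-11, -7, 3

Set up det(rI - T) = 0.
Expanding the 3×3 determinant: p(r) = r^3 + 15r^2 + 23r - 231.
Rational-root test: r = 3 gives p(3) = 0.
Factor out (r - 3): p(r) = (r - 3)·(r^2 + 18r + 77).
The quadratic factors as (r + 11)·(r + 7).
Eigenvalues: -11, -7, 3.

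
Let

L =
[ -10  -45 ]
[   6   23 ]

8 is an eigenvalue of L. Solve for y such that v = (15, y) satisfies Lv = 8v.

-6

We need (L - 8I)v = 0.
L - 8I = [[-18, -45], [6, 15]].
Row 1: (-18)·15 + (-45)·y = 0
Row 2: (6)·15 + (15)·y = 0
Solving gives y = -6.
Check: L·(15, -6) = (120, -48) = 8·(15, -6).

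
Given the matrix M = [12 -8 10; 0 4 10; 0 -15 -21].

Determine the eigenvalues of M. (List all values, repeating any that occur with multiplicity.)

Set up det(lambda·I - M) = 0.
Expanding the 3×3 determinant: p(lambda) = lambda^3 + 5·lambda^2 - 138·lambda - 792.
Try lambda = 12: p(12) = 0, so 12 is a root.
Factor out (lambda - 12): p(lambda) = (lambda - 12)·(lambda^2 + 17·lambda + 66).
The quadratic factors as (lambda + 11)·(lambda + 6).
Eigenvalues: -11, -6, 12.

-11, -6, 12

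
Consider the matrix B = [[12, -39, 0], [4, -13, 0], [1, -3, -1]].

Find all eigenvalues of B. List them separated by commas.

-1, -1, 0

Compute the characteristic polynomial p(μ) = det(μI - B).
Expanding the 3×3 determinant: p(μ) = μ^3 + 2μ^2 + μ.
Since p(0) = 0, μ = 0 is a root.
Factor out μ: p(μ) = μ·(μ^2 + 2μ + 1).
The quadratic factor is (μ + 1)^2.
Eigenvalues: -1, -1, 0.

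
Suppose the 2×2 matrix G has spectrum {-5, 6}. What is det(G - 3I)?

-24

If G has eigenvalues -5, 6, then G - 3I has eigenvalues -8, 3.
det(G - 3I) = (-8) · (3) = -24.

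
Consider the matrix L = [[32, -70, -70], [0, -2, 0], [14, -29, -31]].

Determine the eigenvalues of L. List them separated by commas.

-3, -2, 4

Set up det(tI - L) = 0.
Cofactor expansion gives p(t) = t^3 + t^2 - 14t - 24.
Since p(-2) = 0, t = -2 is a root.
Dividing by (t + 2) leaves t^2 - t - 12.
The quadratic factors as (t + 3)·(t - 4).
Eigenvalues: -3, -2, 4.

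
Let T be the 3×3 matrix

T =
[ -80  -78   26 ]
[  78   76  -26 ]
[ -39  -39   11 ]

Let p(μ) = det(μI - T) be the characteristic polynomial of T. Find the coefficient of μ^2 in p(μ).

The coefficient of μ^2 of det(μI - T) is −trace(T).
trace(T) = (-80) + (76) + (11) = 7, so the coefficient is -7.

-7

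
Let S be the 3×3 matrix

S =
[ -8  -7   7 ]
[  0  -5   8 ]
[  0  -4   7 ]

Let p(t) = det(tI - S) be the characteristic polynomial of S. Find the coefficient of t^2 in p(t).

The coefficient of t^2 of det(tI - S) is −trace(S).
trace(S) = (-8) + (-5) + (7) = -6, so the coefficient is 6.

6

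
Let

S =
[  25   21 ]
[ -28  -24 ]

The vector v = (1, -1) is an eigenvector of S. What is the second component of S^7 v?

First find the eigenvalue: Sv = (4, -4) = 4·(1, -1), so λ = 4.
Then S^7 v = λ^7·v = 4^7·(1, -1) = 16384·(1, -1) = (16384, -16384).

-16384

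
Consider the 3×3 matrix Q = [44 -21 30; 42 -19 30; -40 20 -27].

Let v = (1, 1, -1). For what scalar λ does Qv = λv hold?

Compute Qv: Q·(1, 1, -1) = (-7, -7, 7).
Since Qv = λv, compare component 1: -7 = λ·1, so λ = -7.

-7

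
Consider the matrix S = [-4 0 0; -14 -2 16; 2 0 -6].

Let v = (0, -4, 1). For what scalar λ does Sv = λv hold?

Compute Sv: S·(0, -4, 1) = (0, 24, -6).
Since Sv = λv, compare component 2: 24 = λ·-4, so λ = -6.

-6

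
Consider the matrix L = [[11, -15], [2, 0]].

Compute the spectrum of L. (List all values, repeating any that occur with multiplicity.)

5, 6

det(L - λI) = (11 - λ)(0 - λ) - (-15)·(2) = λ^2 - 11λ + 30.
This factors as (λ - 5)·(λ - 6) = 0.
Eigenvalues: 5, 6.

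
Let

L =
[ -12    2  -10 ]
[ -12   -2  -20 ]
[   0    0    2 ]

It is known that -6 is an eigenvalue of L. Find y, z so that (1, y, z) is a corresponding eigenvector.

We need (L + 6I)v = 0.
L + 6I = [[-6, 2, -10], [-12, 4, -20], [0, 0, 8]].
Row 1: (-6)·1 + (2)·y + (-10)·z = 0
Row 2: (-12)·1 + (4)·y + (-20)·z = 0
Row 3: (0)·1 + (0)·y + (8)·z = 0
Solving gives y = 3, z = 0.
Check: L·(1, 3, 0) = (-6, -18, 0) = -6·(1, 3, 0).

3, 0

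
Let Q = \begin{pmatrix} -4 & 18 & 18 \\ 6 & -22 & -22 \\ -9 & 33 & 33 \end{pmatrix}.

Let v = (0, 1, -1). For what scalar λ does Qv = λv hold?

Compute Qv: Q·(0, 1, -1) = (0, 0, 0).
Since Qv = λv, compare component 2: 0 = λ·1, so λ = 0.

0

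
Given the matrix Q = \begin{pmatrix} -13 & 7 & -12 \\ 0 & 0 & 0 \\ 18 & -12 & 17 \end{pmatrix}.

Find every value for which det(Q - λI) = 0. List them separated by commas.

-1, 0, 5

Set up det(rI - Q) = 0.
Cofactor expansion gives p(r) = r^3 - 4r^2 - 5r.
Since p(-1) = 0, r = -1 is a root.
Dividing by (r + 1) leaves r^2 - 5r.
The quadratic factors as r·(r - 5).
Eigenvalues: -1, 0, 5.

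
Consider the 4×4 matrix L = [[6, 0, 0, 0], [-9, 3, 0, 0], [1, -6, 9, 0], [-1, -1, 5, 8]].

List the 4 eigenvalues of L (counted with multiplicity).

3, 6, 8, 9

L is lower triangular, so its eigenvalues are the diagonal entries.
Diagonal: 6, 3, 9, 8.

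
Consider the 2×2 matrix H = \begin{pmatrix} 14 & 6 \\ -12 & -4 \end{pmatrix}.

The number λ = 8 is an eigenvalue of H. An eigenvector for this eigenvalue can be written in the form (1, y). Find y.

We need (H - 8I)v = 0.
H - 8I = [[6, 6], [-12, -12]].
Row 1: (6)·1 + (6)·y = 0
Row 2: (-12)·1 + (-12)·y = 0
Solving gives y = -1.
Check: H·(1, -1) = (8, -8) = 8·(1, -1).

-1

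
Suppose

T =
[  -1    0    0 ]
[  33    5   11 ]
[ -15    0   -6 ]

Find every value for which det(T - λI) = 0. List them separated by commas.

-6, -1, 5

Compute the characteristic polynomial p(r) = det(rI - T).
Expanding along the first row, p(r) = r^3 + 2r^2 - 29r - 30.
Since p(-1) = 0, r = -1 is a root.
Factor out (r + 1): p(r) = (r + 1)·(r^2 + r - 30).
The quadratic factors as (r + 6)·(r - 5).
Eigenvalues: -6, -1, 5.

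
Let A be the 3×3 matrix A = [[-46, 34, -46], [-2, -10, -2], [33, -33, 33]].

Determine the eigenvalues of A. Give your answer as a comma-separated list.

The characteristic polynomial is p(s) = det(sI - A).
Expanding along the first row, p(s) = s^3 + 23s^2 + 132s.
Since p(-11) = 0, s = -11 is a root.
Factor out (s + 11): p(s) = (s + 11)·(s^2 + 12s).
The quadratic factors as (s + 12)·s.
Eigenvalues: -12, -11, 0.

-12, -11, 0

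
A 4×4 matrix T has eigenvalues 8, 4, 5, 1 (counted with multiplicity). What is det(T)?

det(T) is the product of the eigenvalues: (8) · (4) · (5) · (1) = 160.

160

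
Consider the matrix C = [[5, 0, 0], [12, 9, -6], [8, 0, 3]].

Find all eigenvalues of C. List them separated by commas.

3, 5, 9

The characteristic polynomial is p(μ) = det(μI - C).
Expanding the 3×3 determinant: p(μ) = μ^3 - 17μ^2 + 87μ - 135.
Rational-root test: μ = 3 gives p(3) = 0.
Dividing by (μ - 3) leaves μ^2 - 14μ + 45.
The quadratic factors as (μ - 5)·(μ - 9).
Eigenvalues: 3, 5, 9.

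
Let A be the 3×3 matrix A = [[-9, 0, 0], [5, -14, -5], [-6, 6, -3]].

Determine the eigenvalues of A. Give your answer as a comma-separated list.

-9, -9, -8

Compute the characteristic polynomial p(s) = det(sI - A).
Cofactor expansion gives p(s) = s^3 + 26s^2 + 225s + 648.
Since p(-9) = 0, s = -9 is a root.
Factor out (s + 9): p(s) = (s + 9)·(s^2 + 17s + 72).
The quadratic factors as (s + 9)·(s + 8).
Eigenvalues: -9, -9, -8.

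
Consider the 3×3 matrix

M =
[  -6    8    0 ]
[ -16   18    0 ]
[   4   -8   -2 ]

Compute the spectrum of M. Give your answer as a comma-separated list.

-2, 2, 10

Compute the characteristic polynomial p(lambda) = det(lambda·I - M).
Cofactor expansion gives p(lambda) = lambda^3 - 10·lambda^2 - 4·lambda + 40.
Try lambda = -2: p(-2) = 0, so -2 is a root.
Dividing by (lambda + 2) leaves lambda^2 - 12·lambda + 20.
The quadratic factors as (lambda - 2)·(lambda - 10).
Eigenvalues: -2, 2, 10.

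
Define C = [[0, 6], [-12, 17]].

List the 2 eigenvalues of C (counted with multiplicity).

8, 9

det(C - lambda·I) = (0 - lambda)(17 - lambda) - (6)·(-12) = lambda^2 - 17·lambda + 72.
This factors as (lambda - 8)·(lambda - 9) = 0.
Eigenvalues: 8, 9.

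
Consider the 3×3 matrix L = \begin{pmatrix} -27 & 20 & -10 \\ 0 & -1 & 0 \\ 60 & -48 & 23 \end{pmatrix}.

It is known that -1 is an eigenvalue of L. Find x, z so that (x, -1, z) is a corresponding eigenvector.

0, -2

We need (L + 1I)v = 0.
L + 1I = [[-26, 20, -10], [0, 0, 0], [60, -48, 24]].
Row 1: (-26)·x + (20)·-1 + (-10)·z = 0
Row 2: (0)·x + (0)·-1 + (0)·z = 0
Row 3: (60)·x + (-48)·-1 + (24)·z = 0
Solving gives x = 0, z = -2.
Check: L·(0, -1, -2) = (0, 1, 2) = -1·(0, -1, -2).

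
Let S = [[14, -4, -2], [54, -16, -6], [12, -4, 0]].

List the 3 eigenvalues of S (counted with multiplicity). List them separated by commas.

Compute the characteristic polynomial p(t) = det(tI - S).
Expanding the 3×3 determinant: p(t) = t^3 + 2t^2 - 8t.
Rational-root test: t = -4 gives p(-4) = 0.
Dividing by (t + 4) leaves t^2 - 2t.
The quadratic factors as t·(t - 2).
Eigenvalues: -4, 0, 2.

-4, 0, 2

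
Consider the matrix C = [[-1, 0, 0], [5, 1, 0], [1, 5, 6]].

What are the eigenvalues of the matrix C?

C is lower triangular, so its eigenvalues are the diagonal entries.
Diagonal: -1, 1, 6.

-1, 1, 6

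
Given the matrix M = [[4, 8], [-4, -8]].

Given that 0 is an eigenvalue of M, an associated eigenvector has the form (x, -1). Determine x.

2

We need (M)v = 0.
M = [[4, 8], [-4, -8]].
Row 1: (4)·x + (8)·-1 = 0
Row 2: (-4)·x + (-8)·-1 = 0
Solving gives x = 2.
Check: M·(2, -1) = (0, 0) = 0·(2, -1).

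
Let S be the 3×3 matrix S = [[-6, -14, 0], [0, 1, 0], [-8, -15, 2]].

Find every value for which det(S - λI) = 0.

The characteristic polynomial is p(λ) = det(λI - S).
Expanding the 3×3 determinant: p(λ) = λ^3 + 3λ^2 - 16λ + 12.
Rational-root test: λ = 2 gives p(2) = 0.
Factor out (λ - 2): p(λ) = (λ - 2)·(λ^2 + 5λ - 6).
The quadratic factors as (λ + 6)·(λ - 1).
Eigenvalues: -6, 1, 2.

-6, 1, 2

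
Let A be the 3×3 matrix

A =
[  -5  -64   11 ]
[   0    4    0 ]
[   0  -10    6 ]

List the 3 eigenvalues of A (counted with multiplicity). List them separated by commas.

The characteristic polynomial is p(μ) = det(μI - A).
Expanding the 3×3 determinant: p(μ) = μ^3 - 5μ^2 - 26μ + 120.
Since p(4) = 0, μ = 4 is a root.
Dividing by (μ - 4) leaves μ^2 - μ - 30.
The quadratic factors as (μ + 5)·(μ - 6).
Eigenvalues: -5, 4, 6.

-5, 4, 6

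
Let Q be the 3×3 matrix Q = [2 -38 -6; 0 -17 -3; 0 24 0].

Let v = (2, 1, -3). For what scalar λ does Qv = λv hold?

Compute Qv: Q·(2, 1, -3) = (-16, -8, 24).
Since Qv = λv, compare component 1: -16 = λ·2, so λ = -8.

-8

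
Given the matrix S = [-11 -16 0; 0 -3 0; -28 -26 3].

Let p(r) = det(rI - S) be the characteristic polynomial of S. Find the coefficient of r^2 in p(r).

The coefficient of r^2 of det(rI - S) is −trace(S).
trace(S) = (-11) + (-3) + (3) = -11, so the coefficient is 11.

11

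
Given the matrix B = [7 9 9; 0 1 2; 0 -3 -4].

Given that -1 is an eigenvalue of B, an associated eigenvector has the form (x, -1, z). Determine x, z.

We need (B + 1I)v = 0.
B + 1I = [[8, 9, 9], [0, 2, 2], [0, -3, -3]].
Row 1: (8)·x + (9)·-1 + (9)·z = 0
Row 2: (0)·x + (2)·-1 + (2)·z = 0
Row 3: (0)·x + (-3)·-1 + (-3)·z = 0
Solving gives x = 0, z = 1.
Check: B·(0, -1, 1) = (0, 1, -1) = -1·(0, -1, 1).

0, 1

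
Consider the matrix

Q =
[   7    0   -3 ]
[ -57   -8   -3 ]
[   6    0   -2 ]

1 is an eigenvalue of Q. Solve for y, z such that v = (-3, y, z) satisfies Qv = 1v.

We need (Q - 1I)v = 0.
Q - 1I = [[6, 0, -3], [-57, -9, -3], [6, 0, -3]].
Row 1: (6)·-3 + (0)·y + (-3)·z = 0
Row 2: (-57)·-3 + (-9)·y + (-3)·z = 0
Row 3: (6)·-3 + (0)·y + (-3)·z = 0
Solving gives y = 21, z = -6.
Check: Q·(-3, 21, -6) = (-3, 21, -6) = 1·(-3, 21, -6).

21, -6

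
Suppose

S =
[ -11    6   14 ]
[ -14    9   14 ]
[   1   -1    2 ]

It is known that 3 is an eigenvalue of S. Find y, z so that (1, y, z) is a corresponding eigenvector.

We need (S - 3I)v = 0.
S - 3I = [[-14, 6, 14], [-14, 6, 14], [1, -1, -1]].
Row 1: (-14)·1 + (6)·y + (14)·z = 0
Row 2: (-14)·1 + (6)·y + (14)·z = 0
Row 3: (1)·1 + (-1)·y + (-1)·z = 0
Solving gives y = 0, z = 1.
Check: S·(1, 0, 1) = (3, 0, 3) = 3·(1, 0, 1).

0, 1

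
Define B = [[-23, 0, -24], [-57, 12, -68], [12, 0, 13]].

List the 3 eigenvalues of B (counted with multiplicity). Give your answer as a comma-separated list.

-11, 1, 12

Set up det(μI - B) = 0.
Expanding the 3×3 determinant: p(μ) = μ^3 - 2μ^2 - 131μ + 132.
Try μ = -11: p(-11) = 0, so -11 is a root.
Factor out (μ + 11): p(μ) = (μ + 11)·(μ^2 - 13μ + 12).
The quadratic factors as (μ - 1)·(μ - 12).
Eigenvalues: -11, 1, 12.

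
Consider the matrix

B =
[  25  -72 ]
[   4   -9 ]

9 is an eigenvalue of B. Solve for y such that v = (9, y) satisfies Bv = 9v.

We need (B - 9I)v = 0.
B - 9I = [[16, -72], [4, -18]].
Row 1: (16)·9 + (-72)·y = 0
Row 2: (4)·9 + (-18)·y = 0
Solving gives y = 2.
Check: B·(9, 2) = (81, 18) = 9·(9, 2).

2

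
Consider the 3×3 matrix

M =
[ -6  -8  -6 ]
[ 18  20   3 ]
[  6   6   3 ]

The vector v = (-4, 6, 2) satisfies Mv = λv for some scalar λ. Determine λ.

9

Compute Mv: M·(-4, 6, 2) = (-36, 54, 18).
Since Mv = λv, compare component 1: -36 = λ·-4, so λ = 9.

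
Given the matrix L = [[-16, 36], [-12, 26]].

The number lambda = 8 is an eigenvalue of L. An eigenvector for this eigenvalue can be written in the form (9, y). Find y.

We need (L - 8I)v = 0.
L - 8I = [[-24, 36], [-12, 18]].
Row 1: (-24)·9 + (36)·y = 0
Row 2: (-12)·9 + (18)·y = 0
Solving gives y = 6.
Check: L·(9, 6) = (72, 48) = 8·(9, 6).

6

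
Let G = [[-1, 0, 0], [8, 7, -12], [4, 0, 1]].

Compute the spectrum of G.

-1, 1, 7

Set up det(μI - G) = 0.
Cofactor expansion gives p(μ) = μ^3 - 7μ^2 - μ + 7.
Try μ = -1: p(-1) = 0, so -1 is a root.
Factor out (μ + 1): p(μ) = (μ + 1)·(μ^2 - 8μ + 7).
The quadratic factors as (μ - 1)·(μ - 7).
Eigenvalues: -1, 1, 7.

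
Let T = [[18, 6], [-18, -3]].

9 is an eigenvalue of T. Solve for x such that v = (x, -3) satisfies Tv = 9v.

2

We need (T - 9I)v = 0.
T - 9I = [[9, 6], [-18, -12]].
Row 1: (9)·x + (6)·-3 = 0
Row 2: (-18)·x + (-12)·-3 = 0
Solving gives x = 2.
Check: T·(2, -3) = (18, -27) = 9·(2, -3).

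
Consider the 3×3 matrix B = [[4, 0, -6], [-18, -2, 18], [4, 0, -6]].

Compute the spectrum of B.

Compute the characteristic polynomial p(lambda) = det(lambda·I - B).
Expanding the 3×3 determinant: p(lambda) = lambda^3 + 4·lambda^2 + 4·lambda.
Try lambda = 0: p(0) = 0, so 0 is a root.
Dividing by lambda leaves lambda^2 + 4·lambda + 4.
The quadratic factor is (lambda + 2)^2.
Eigenvalues: -2, -2, 0.

-2, -2, 0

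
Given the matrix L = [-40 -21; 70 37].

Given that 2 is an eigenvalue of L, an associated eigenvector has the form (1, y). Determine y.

We need (L - 2I)v = 0.
L - 2I = [[-42, -21], [70, 35]].
Row 1: (-42)·1 + (-21)·y = 0
Row 2: (70)·1 + (35)·y = 0
Solving gives y = -2.
Check: L·(1, -2) = (2, -4) = 2·(1, -2).

-2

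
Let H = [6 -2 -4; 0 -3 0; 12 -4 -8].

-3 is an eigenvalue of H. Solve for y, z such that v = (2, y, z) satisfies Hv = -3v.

1, 4

We need (H + 3I)v = 0.
H + 3I = [[9, -2, -4], [0, 0, 0], [12, -4, -5]].
Row 1: (9)·2 + (-2)·y + (-4)·z = 0
Row 2: (0)·2 + (0)·y + (0)·z = 0
Row 3: (12)·2 + (-4)·y + (-5)·z = 0
Solving gives y = 1, z = 4.
Check: H·(2, 1, 4) = (-6, -3, -12) = -3·(2, 1, 4).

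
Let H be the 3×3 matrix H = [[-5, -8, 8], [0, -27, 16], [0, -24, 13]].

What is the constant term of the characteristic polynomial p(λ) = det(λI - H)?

165

p(0) = det(0·I − H) = det(−H) = (−1)^3·det(H).
det(H) = -165, so p(0) = 165.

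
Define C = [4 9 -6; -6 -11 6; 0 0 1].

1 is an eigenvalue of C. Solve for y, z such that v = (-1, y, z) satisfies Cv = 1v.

1, 1

We need (C - 1I)v = 0.
C - 1I = [[3, 9, -6], [-6, -12, 6], [0, 0, 0]].
Row 1: (3)·-1 + (9)·y + (-6)·z = 0
Row 2: (-6)·-1 + (-12)·y + (6)·z = 0
Row 3: (0)·-1 + (0)·y + (0)·z = 0
Solving gives y = 1, z = 1.
Check: C·(-1, 1, 1) = (-1, 1, 1) = 1·(-1, 1, 1).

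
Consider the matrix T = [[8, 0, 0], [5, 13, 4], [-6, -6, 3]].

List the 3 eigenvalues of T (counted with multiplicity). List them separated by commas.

7, 8, 9

Compute the characteristic polynomial p(λ) = det(λI - T).
Expanding along the first row, p(λ) = λ^3 - 24λ^2 + 191λ - 504.
Rational-root test: λ = 7 gives p(7) = 0.
Factor out (λ - 7): p(λ) = (λ - 7)·(λ^2 - 17λ + 72).
The quadratic factors as (λ - 8)·(λ - 9).
Eigenvalues: 7, 8, 9.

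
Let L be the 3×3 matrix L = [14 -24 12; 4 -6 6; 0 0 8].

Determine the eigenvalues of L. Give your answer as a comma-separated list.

The characteristic polynomial is p(lambda) = det(lambda·I - L).
Cofactor expansion gives p(lambda) = lambda^3 - 16·lambda^2 + 76·lambda - 96.
Rational-root test: lambda = 2 gives p(2) = 0.
Dividing by (lambda - 2) leaves lambda^2 - 14·lambda + 48.
The quadratic factors as (lambda - 6)·(lambda - 8).
Eigenvalues: 2, 6, 8.

2, 6, 8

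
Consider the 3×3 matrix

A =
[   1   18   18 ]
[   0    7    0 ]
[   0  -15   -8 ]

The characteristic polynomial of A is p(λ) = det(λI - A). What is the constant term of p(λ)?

p(λ) = λ^3 - 57λ + 56.
The constant term is 56.

56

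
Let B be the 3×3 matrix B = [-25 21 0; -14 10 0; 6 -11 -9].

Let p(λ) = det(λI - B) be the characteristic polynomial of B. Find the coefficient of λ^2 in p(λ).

The coefficient of λ^2 of det(λI - B) is −trace(B).
trace(B) = (-25) + (10) + (-9) = -24, so the coefficient is 24.

24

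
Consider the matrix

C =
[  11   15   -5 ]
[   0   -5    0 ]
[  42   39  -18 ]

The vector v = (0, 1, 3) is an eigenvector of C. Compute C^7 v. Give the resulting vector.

(0, -78125, -234375)

First find the eigenvalue: Cv = (0, -5, -15) = -5·(0, 1, 3), so λ = -5.
Then C^7 v = λ^7·v = (-5)^7·(0, 1, 3) = -78125·(0, 1, 3) = (0, -78125, -234375).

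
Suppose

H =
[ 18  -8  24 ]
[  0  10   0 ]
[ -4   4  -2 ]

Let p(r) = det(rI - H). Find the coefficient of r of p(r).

p(r) = r^3 - 26r^2 + 220r - 600.
The coefficient of r is 220.

220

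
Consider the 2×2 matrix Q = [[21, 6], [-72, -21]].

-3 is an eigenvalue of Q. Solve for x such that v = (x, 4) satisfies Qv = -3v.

We need (Q + 3I)v = 0.
Q + 3I = [[24, 6], [-72, -18]].
Row 1: (24)·x + (6)·4 = 0
Row 2: (-72)·x + (-18)·4 = 0
Solving gives x = -1.
Check: Q·(-1, 4) = (3, -12) = -3·(-1, 4).

-1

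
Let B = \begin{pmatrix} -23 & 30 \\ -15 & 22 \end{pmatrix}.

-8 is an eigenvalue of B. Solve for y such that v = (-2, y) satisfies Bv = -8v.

We need (B + 8I)v = 0.
B + 8I = [[-15, 30], [-15, 30]].
Row 1: (-15)·-2 + (30)·y = 0
Row 2: (-15)·-2 + (30)·y = 0
Solving gives y = -1.
Check: B·(-2, -1) = (16, 8) = -8·(-2, -1).

-1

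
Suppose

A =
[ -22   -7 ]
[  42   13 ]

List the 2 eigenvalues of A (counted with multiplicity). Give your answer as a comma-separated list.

-8, -1

det(A - sI) = (-22 - s)(13 - s) - (-7)·(42) = s^2 + 9s + 8.
This factors as (s + 8)·(s + 1) = 0.
Eigenvalues: -8, -1.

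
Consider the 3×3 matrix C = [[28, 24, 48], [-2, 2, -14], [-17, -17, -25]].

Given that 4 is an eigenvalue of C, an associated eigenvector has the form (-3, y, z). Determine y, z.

We need (C - 4I)v = 0.
C - 4I = [[24, 24, 48], [-2, -2, -14], [-17, -17, -29]].
Row 1: (24)·-3 + (24)·y + (48)·z = 0
Row 2: (-2)·-3 + (-2)·y + (-14)·z = 0
Row 3: (-17)·-3 + (-17)·y + (-29)·z = 0
Solving gives y = 3, z = 0.
Check: C·(-3, 3, 0) = (-12, 12, 0) = 4·(-3, 3, 0).

3, 0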